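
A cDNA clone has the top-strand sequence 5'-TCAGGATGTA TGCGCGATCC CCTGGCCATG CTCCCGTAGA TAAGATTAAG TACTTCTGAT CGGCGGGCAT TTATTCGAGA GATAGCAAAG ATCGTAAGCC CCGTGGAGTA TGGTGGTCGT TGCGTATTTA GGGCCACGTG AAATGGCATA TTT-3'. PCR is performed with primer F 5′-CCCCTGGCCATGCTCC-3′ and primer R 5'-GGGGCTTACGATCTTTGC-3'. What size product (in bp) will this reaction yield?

84 bp

The forward primer matches the template at positions 19–34.
Taking the reverse complement of GGGGCTTACGATCTTTGC gives GCAAAGATCGTAAGCCCC, found at positions 85–102 on the template; the primer anneals here to the top strand with its 3' end pointing upstream.
Amplicon spans positions 19–102: 84 bp.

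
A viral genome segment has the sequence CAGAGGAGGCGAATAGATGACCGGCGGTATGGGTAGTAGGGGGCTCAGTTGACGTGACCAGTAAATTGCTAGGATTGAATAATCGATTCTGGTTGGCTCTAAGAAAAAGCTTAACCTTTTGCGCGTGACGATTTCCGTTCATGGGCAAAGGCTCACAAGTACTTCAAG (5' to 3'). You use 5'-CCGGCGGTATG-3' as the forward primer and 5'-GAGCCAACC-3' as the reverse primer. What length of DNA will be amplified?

Scanning the template, CCGGCGGTATG occurs at positions 21–31; this primer anneals to the bottom strand there with its 3' end pointing downstream.
Taking the reverse complement of GAGCCAACC gives GGTTGGCTC, found at positions 91–99 on the template; the primer anneals here to the top strand with its 3' end pointing upstream.
Product length = (reverse-primer end) − (forward-primer start) + 1 = 99 − 21 + 1 = 79 bp.

79 bp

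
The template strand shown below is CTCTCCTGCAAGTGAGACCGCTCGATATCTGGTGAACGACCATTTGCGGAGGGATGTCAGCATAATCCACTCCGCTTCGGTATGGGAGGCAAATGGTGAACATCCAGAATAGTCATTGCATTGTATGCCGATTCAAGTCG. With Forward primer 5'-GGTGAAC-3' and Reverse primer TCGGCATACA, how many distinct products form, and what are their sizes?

The forward primer GGTGAAC matches the top strand at positions 31–37, 95–101.
The reverse primer's reverse complement is TGTATGCCGA, matching at positions 122–131.
Each forward site pairs with the reverse site to give a product ending at position 131: sizes 101, 37 bp.

Two products: 101 bp, 37 bp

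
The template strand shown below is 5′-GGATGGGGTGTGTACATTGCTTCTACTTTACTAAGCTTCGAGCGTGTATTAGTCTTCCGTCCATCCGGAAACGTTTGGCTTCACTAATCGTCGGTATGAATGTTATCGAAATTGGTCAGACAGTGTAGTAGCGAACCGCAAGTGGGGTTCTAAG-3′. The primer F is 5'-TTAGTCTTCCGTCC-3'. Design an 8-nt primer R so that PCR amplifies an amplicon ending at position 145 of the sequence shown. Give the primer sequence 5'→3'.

The forward primer binds at positions 49–62; the product's 3' end on the top strand is position 145.
The reverse primer anneals to the top strand over positions 138–145, i.e. to GCAAGTGG.
Its sequence written 5'→3' is the reverse complement: CCACTTGC.

5'-CCACTTGC-3'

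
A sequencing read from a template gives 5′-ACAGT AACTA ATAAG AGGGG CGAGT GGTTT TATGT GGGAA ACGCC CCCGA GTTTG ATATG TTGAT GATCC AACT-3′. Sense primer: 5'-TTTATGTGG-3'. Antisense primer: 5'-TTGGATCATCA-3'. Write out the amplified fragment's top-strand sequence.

5'-TTTATGTGGGAAACGCCCCCGAGTTTGATATGTTGATGATCCAA-3'

Forward primer TTTATGTGG is found on the top strand at positions 29–37.
The reverse primer's reverse complement is TGATGATCCAA, which matches the template at positions 62–72.
The product is the template from position 29 through 72 (44 bp).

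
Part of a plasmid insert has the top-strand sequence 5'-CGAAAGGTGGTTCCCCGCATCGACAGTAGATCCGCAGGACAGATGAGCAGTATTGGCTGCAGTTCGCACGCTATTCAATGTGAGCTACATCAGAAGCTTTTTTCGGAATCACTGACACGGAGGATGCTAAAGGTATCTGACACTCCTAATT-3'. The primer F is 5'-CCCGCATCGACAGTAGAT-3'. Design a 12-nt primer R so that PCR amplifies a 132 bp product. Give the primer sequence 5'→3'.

5'-GAGTGTCAGATA-3'

The forward primer binds at positions 14–31, so a 132 bp product ends at position 14 + 132 − 1 = 145.
The reverse primer anneals to the top strand over positions 134–145, i.e. to TATCTGACACTC.
Its sequence written 5'→3' is the reverse complement: GAGTGTCAGATA.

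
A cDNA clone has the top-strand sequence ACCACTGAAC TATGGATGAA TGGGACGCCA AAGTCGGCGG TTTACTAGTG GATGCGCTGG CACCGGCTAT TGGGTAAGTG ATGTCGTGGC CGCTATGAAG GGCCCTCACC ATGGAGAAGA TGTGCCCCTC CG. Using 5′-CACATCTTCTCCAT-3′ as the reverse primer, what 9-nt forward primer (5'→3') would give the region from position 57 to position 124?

The reverse primer's reverse complement ATGGAGAAGATGTG matches the template at positions 111–124; the product starts at position 57.
The forward primer is identical to the top strand over positions 57–65: CTGGCACCG.

5'-CTGGCACCG-3'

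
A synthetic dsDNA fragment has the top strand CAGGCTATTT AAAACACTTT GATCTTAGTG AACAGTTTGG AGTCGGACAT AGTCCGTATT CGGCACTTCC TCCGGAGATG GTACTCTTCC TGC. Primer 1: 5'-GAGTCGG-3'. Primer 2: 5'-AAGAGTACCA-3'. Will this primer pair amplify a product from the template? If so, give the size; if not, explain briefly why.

Primer 1 (GAGTCGG) matches the top strand at positions 40–46; it acts as a forward primer.
Primer 2's reverse complement is TGGTACTCTT, matching the top strand at positions 79–88; it acts as a reverse primer.
The 3' ends face each other across positions 40–88, giving a 49 bp product.

Yes — a 49 bp product.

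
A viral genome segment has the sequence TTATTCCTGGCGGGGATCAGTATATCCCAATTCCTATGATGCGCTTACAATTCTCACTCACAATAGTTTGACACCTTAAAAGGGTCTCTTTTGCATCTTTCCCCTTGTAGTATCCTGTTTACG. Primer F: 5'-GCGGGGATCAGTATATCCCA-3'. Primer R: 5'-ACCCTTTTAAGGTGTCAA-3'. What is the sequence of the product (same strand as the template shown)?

5'-GCGGGGATCAGTATATCCCAATTCCTATGATGCGCTTACAATTCTCACTCACAATAGTTTGACACCTTAAAAGGGT-3'

Scanning the template, GCGGGGATCAGTATATCCCA occurs at positions 10–29; this primer anneals to the bottom strand there with its 3' end pointing downstream.
The reverse primer's reverse complement is TTGACACCTTAAAAGGGT, which matches the template at positions 68–85.
The product is the template from position 10 through 85 (76 bp).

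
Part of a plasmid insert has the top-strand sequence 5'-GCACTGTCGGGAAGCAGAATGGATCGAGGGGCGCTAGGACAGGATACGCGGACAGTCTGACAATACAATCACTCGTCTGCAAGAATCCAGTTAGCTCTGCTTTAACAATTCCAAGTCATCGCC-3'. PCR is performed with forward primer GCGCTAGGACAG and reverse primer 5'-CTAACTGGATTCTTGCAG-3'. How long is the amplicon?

Forward primer GCGCTAGGACAG is found on the top strand at positions 31–42.
The reverse primer's reverse complement is CTGCAAGAATCCAGTTAG, which matches the template at positions 77–94.
The product runs from position 31 to position 94, so its length is 94 − 31 + 1 = 64 bp.

64 bp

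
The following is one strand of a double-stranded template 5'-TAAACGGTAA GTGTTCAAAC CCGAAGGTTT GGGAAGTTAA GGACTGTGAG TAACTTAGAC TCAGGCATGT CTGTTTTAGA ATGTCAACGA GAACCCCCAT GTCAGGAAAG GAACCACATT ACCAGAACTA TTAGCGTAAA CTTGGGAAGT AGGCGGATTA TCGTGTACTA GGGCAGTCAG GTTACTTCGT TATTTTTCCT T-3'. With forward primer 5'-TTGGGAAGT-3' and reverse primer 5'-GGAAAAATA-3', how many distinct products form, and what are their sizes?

The forward primer TTGGGAAGT matches the top strand at positions 29–37, 142–150.
The reverse primer's reverse complement is TATTTTTCC, matching at positions 191–199.
Each forward site pairs with the reverse site to give a product ending at position 199: sizes 171, 58 bp.

Two products: 171 bp, 58 bp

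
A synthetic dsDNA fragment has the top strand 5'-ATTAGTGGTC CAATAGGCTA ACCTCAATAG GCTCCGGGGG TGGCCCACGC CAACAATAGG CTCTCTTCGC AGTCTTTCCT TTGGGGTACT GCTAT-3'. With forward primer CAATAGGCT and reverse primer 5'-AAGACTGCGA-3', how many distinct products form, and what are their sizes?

Three products: 66 bp, 52 bp, 23 bp

The forward primer CAATAGGCT matches the top strand at positions 11–19, 25–33, 54–62.
The reverse primer's reverse complement is TCGCAGTCTT, matching at positions 67–76.
Each forward site pairs with the reverse site to give a product ending at position 76: sizes 66, 52, 23 bp.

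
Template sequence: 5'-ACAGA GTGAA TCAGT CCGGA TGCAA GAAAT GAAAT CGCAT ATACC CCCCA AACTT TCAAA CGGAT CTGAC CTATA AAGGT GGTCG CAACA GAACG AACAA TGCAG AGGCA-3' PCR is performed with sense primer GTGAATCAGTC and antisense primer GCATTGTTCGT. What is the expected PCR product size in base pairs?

98 bp

Forward primer GTGAATCAGTC is found on the top strand at positions 6–16.
Taking the reverse complement of GCATTGTTCGT gives ACGAACAATGC, found at positions 93–103 on the template; the primer anneals here to the top strand with its 3' end pointing upstream.
Amplicon spans positions 6–103: 98 bp.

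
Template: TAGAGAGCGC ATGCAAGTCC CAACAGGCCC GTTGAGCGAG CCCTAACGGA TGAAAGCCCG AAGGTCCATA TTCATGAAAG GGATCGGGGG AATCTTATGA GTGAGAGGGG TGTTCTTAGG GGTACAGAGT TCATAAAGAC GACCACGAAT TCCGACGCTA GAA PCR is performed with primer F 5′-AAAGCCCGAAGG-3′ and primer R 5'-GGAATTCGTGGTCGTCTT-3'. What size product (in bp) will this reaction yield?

101 bp

The forward primer matches the template at positions 53–64.
The reverse primer's reverse complement is AAGACGACCACGAATTCC, which matches the template at positions 136–153.
The product runs from position 53 to position 153, so its length is 153 − 53 + 1 = 101 bp.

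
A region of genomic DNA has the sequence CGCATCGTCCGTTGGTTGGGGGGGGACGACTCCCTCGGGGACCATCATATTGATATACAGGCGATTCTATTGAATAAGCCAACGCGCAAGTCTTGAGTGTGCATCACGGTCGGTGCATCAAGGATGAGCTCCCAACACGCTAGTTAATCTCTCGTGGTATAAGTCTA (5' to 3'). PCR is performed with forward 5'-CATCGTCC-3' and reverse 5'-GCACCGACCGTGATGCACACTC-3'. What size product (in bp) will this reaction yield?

The forward primer matches the template at positions 3–10.
The reverse primer's reverse complement is GAGTGTGCATCACGGTCGGTGC, which matches the template at positions 95–116.
Product length = (reverse-primer end) − (forward-primer start) + 1 = 116 − 3 + 1 = 114 bp.

114 bp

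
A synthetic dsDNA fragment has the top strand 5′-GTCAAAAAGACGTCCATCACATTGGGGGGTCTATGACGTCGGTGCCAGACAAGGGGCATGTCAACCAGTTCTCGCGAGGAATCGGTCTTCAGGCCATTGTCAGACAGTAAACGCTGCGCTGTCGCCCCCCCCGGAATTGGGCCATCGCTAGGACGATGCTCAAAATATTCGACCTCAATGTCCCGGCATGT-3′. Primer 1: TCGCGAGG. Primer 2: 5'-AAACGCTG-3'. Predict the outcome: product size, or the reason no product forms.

No product — both primers anneal to the same strand and extend in the same direction.

Primer 1 (TCGCGAGG) matches the top strand at positions 72–79 (3' end points downstream).
Primer 2 (AAACGCTG) also matches the top strand directly, at positions 109–116 — its reverse complement CAGCGTTT is not present.
Both primers anneal to the bottom strand with 3' ends pointing the same way, so neither can prime synthesis back toward the other.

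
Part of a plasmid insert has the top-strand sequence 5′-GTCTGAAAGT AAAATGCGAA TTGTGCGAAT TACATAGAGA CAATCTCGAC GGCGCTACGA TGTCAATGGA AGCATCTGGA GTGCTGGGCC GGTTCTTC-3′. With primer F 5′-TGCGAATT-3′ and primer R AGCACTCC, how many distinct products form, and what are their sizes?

Two products: 71 bp, 62 bp

The forward primer TGCGAATT matches the top strand at positions 15–22, 24–31.
The reverse primer's reverse complement is GGAGTGCT, matching at positions 78–85.
Each forward site pairs with the reverse site to give a product ending at position 85: sizes 71, 62 bp.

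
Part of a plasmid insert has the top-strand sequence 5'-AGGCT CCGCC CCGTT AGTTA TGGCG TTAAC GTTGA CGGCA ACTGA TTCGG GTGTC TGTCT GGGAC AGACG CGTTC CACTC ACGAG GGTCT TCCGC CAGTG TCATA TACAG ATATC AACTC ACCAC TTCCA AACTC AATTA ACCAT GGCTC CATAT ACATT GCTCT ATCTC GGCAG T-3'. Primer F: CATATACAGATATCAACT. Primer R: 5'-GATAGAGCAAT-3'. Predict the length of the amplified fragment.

Scanning the template, CATATACAGATATCAACT occurs at positions 102–119; this primer anneals to the bottom strand there with its 3' end pointing downstream.
Taking the reverse complement of GATAGAGCAAT gives ATTGCTCTATC, found at positions 158–168 on the template; the primer anneals here to the top strand with its 3' end pointing upstream.
Product length = (reverse-primer end) − (forward-primer start) + 1 = 168 − 102 + 1 = 67 bp.

67 bp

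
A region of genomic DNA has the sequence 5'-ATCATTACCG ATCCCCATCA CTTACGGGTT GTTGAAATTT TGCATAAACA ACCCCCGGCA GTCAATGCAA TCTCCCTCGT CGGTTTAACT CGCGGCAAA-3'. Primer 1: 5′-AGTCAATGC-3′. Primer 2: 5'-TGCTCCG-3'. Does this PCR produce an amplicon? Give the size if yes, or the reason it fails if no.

Primer 2 (TGCTCCG) does not match the top strand, and its reverse complement CGGAGCA does not match either.
With no annealing site for primer 2, no amplification occurs.

No product — primer 2 has no binding site in the template.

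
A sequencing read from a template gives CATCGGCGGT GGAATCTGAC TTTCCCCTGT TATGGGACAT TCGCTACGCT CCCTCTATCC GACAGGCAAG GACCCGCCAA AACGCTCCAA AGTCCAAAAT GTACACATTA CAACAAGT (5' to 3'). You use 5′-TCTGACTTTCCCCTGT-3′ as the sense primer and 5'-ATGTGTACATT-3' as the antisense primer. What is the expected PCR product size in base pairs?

94 bp

Forward primer TCTGACTTTCCCCTGT is found on the top strand at positions 15–30.
The reverse primer's reverse complement is AATGTACACAT, which matches the template at positions 98–108.
Product length = (reverse-primer end) − (forward-primer start) + 1 = 108 − 15 + 1 = 94 bp.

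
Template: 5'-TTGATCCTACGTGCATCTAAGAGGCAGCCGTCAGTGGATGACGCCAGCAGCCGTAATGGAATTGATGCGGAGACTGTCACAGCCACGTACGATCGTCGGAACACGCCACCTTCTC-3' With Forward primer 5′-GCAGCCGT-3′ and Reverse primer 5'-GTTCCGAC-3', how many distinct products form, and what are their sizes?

The forward primer GCAGCCGT matches the top strand at positions 24–31, 47–54.
The reverse primer's reverse complement is GTCGGAAC, matching at positions 95–102.
Each forward site pairs with the reverse site to give a product ending at position 102: sizes 79, 56 bp.

Two products: 79 bp, 56 bp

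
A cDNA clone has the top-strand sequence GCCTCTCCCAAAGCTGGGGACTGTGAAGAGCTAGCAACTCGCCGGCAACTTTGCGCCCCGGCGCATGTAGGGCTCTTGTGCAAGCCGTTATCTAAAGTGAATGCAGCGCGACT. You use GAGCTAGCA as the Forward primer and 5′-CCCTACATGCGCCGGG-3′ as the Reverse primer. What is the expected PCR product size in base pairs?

45 bp

Scanning the template, GAGCTAGCA occurs at positions 28–36; this primer anneals to the bottom strand there with its 3' end pointing downstream.
The reverse primer's reverse complement is CCCGGCGCATGTAGGG, which matches the template at positions 57–72.
Product length = (reverse-primer end) − (forward-primer start) + 1 = 72 − 28 + 1 = 45 bp.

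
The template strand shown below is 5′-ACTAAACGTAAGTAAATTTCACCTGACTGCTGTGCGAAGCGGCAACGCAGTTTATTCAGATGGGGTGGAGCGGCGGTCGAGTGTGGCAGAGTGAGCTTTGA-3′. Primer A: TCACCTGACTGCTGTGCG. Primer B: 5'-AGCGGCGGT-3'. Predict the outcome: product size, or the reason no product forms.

Primer A (TCACCTGACTGCTGTGCG) matches the top strand at positions 19–36 (3' end points downstream).
Primer B (AGCGGCGGT) also matches the top strand directly, at positions 69–77 — its reverse complement ACCGCCGCT is not present.
Both primers anneal to the bottom strand with 3' ends pointing the same way, so neither can prime synthesis back toward the other.

No product — both primers anneal to the same strand and extend in the same direction.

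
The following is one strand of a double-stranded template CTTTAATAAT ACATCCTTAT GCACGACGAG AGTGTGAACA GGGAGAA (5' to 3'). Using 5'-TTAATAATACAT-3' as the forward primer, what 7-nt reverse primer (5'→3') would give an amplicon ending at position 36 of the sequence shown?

The forward primer binds at positions 3–14; the product's 3' end on the top strand is position 36.
The reverse primer anneals to the top strand over positions 30–36, i.e. to GAGTGTG.
Its sequence written 5'→3' is the reverse complement: CACACTC.

5'-CACACTC-3'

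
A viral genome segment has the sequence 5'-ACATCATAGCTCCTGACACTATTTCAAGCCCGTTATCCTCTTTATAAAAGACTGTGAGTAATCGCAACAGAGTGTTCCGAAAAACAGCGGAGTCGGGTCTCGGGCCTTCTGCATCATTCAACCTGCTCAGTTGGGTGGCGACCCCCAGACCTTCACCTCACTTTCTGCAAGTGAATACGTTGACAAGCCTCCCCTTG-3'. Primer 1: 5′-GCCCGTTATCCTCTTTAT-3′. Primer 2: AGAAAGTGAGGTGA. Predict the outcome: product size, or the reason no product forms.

Yes — a 139 bp product.

Primer 1 (GCCCGTTATCCTCTTTAT) matches the top strand at positions 28–45; it acts as a forward primer.
Primer 2's reverse complement is TCACCTCACTTTCT, matching the top strand at positions 153–166; it acts as a reverse primer.
The 3' ends face each other across positions 28–166, giving a 139 bp product.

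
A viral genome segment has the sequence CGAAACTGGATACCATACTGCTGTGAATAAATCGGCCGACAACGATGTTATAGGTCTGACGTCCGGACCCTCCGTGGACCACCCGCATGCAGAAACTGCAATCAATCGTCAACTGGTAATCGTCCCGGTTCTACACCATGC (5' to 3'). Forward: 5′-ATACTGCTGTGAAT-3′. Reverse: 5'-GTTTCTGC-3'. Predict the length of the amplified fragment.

Scanning the template, ATACTGCTGTGAAT occurs at positions 15–28; this primer anneals to the bottom strand there with its 3' end pointing downstream.
Reverse complement of the reverse primer: GCAGAAAC. This occurs on the top strand at positions 89–96.
The product runs from position 15 to position 96, so its length is 96 − 15 + 1 = 82 bp.

82 bp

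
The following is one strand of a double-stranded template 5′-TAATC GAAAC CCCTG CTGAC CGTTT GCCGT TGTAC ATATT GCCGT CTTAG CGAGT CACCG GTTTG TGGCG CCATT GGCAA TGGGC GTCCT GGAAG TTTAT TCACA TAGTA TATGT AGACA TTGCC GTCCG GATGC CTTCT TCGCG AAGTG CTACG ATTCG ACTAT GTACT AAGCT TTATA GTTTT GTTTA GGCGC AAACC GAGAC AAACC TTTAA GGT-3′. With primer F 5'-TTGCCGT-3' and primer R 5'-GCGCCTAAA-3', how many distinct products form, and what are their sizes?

The forward primer TTGCCGT matches the top strand at positions 24–30, 39–45, 121–127.
The reverse primer's reverse complement is TTTAGGCGC, matching at positions 187–195.
Each forward site pairs with the reverse site to give a product ending at position 195: sizes 172, 157, 75 bp.

Three products: 172 bp, 157 bp, 75 bp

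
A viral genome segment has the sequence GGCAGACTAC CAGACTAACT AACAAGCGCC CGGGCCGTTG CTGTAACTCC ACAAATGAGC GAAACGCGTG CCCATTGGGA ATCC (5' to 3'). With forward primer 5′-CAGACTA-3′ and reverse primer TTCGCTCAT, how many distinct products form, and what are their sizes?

Two products: 61 bp, 53 bp

The forward primer CAGACTA matches the top strand at positions 3–9, 11–17.
The reverse primer's reverse complement is ATGAGCGAA, matching at positions 55–63.
Each forward site pairs with the reverse site to give a product ending at position 63: sizes 61, 53 bp.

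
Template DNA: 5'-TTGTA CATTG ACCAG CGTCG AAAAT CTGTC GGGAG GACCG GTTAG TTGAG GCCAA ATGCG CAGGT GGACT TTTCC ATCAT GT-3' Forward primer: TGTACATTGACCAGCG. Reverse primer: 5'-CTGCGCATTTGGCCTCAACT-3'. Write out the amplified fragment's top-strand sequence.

5'-TGTACATTGACCAGCGTCGAAAATCTGTCGGGAGGACCGGTTAGTTGAGGCCAAATGCGCAG-3'

Scanning the template, TGTACATTGACCAGCG occurs at positions 2–17; this primer anneals to the bottom strand there with its 3' end pointing downstream.
Taking the reverse complement of CTGCGCATTTGGCCTCAACT gives AGTTGAGGCCAAATGCGCAG, found at positions 44–63 on the template; the primer anneals here to the top strand with its 3' end pointing upstream.
The product is the template from position 2 through 63 (62 bp).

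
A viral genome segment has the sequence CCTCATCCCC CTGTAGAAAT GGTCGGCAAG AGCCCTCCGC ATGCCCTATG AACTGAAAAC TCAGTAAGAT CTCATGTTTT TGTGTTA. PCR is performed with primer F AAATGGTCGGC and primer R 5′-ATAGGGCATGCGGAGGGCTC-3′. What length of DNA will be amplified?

The forward primer matches the template at positions 17–27.
Taking the reverse complement of ATAGGGCATGCGGAGGGCTC gives GAGCCCTCCGCATGCCCTAT, found at positions 30–49 on the template; the primer anneals here to the top strand with its 3' end pointing upstream.
Amplicon spans positions 17–49: 33 bp.

33 bp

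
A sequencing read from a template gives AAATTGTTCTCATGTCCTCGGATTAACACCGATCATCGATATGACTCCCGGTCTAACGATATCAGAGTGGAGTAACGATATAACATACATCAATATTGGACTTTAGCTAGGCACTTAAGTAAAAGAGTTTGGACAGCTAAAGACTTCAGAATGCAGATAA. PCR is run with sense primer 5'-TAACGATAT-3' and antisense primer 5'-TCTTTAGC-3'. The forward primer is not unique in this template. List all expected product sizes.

90 bp, 71 bp

The forward primer TAACGATAT matches the top strand at positions 54–62, 73–81.
The reverse primer's reverse complement is GCTAAAGA, matching at positions 136–143.
Each forward site pairs with the reverse site to give a product ending at position 143: sizes 90, 71 bp.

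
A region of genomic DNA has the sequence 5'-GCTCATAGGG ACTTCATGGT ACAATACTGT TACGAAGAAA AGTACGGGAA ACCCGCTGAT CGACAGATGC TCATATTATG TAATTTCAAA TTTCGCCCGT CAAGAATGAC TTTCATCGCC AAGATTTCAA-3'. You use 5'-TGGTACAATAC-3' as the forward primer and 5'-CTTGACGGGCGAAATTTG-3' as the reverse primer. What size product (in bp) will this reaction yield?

The forward primer matches the template at positions 17–27.
The reverse primer's reverse complement is CAAATTTCGCCCGTCAAG, which matches the template at positions 87–104.
The product runs from position 17 to position 104, so its length is 104 − 17 + 1 = 88 bp.

88 bp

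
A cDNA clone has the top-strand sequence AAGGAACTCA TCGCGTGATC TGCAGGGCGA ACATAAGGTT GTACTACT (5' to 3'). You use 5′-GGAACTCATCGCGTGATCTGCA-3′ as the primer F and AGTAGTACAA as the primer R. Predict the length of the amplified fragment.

The forward primer matches the template at positions 3–24.
Taking the reverse complement of AGTAGTACAA gives TTGTACTACT, found at positions 39–48 on the template; the primer anneals here to the top strand with its 3' end pointing upstream.
The product runs from position 3 to position 48, so its length is 48 − 3 + 1 = 46 bp.

46 bp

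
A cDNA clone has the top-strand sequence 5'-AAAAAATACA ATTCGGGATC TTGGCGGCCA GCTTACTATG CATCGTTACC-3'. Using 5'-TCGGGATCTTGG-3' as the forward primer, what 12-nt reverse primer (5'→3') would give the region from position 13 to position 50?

The product's 3' end on the top strand is position 50.
The reverse primer anneals to the top strand over positions 39–50, i.e. to TGCATCGTTACC.
Its sequence written 5'→3' is the reverse complement: GGTAACGATGCA.

5'-GGTAACGATGCA-3'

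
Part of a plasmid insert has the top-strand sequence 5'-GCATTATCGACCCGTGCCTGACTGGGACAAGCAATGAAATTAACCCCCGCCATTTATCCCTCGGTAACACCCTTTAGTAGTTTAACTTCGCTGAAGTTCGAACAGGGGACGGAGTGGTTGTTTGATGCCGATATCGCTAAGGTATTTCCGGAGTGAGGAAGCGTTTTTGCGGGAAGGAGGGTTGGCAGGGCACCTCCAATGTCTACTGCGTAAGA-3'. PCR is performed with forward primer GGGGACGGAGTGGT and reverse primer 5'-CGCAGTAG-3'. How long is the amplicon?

Scanning the template, GGGGACGGAGTGGT occurs at positions 105–118; this primer anneals to the bottom strand there with its 3' end pointing downstream.
Reverse complement of the reverse primer: CTACTGCG. This occurs on the top strand at positions 203–210.
Product length = (reverse-primer end) − (forward-primer start) + 1 = 210 − 105 + 1 = 106 bp.

106 bp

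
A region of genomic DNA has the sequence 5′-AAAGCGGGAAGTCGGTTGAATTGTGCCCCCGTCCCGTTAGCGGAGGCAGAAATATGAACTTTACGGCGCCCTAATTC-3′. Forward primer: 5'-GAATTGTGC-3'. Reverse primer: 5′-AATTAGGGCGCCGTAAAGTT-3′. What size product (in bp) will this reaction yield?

Forward primer GAATTGTGC is found on the top strand at positions 18–26.
Reverse complement of the reverse primer: AACTTTACGGCGCCCTAATT. This occurs on the top strand at positions 57–76.
Amplicon spans positions 18–76: 59 bp.

59 bp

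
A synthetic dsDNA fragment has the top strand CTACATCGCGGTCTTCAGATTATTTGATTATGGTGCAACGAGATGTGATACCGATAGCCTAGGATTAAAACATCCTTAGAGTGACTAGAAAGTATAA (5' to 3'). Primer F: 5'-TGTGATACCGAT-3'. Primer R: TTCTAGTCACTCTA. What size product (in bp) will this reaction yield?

47 bp

The forward primer matches the template at positions 44–55.
Taking the reverse complement of TTCTAGTCACTCTA gives TAGAGTGACTAGAA, found at positions 77–90 on the template; the primer anneals here to the top strand with its 3' end pointing upstream.
Amplicon spans positions 44–90: 47 bp.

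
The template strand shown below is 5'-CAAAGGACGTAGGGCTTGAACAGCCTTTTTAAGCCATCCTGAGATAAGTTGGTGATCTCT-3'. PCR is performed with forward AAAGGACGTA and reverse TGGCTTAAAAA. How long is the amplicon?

Forward primer AAAGGACGTA is found on the top strand at positions 2–11.
Reverse complement of the reverse primer: TTTTTAAGCCA. This occurs on the top strand at positions 26–36.
Product length = (reverse-primer end) − (forward-primer start) + 1 = 36 − 2 + 1 = 35 bp.

35 bp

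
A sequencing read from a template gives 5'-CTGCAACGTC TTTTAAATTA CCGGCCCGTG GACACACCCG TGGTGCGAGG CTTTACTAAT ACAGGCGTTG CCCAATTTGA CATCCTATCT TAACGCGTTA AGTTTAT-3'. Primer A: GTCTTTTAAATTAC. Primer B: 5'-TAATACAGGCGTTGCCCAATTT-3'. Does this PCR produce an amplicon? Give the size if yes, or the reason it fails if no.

Primer A (GTCTTTTAAATTAC) matches the top strand at positions 8–21 (3' end points downstream).
Primer B (TAATACAGGCGTTGCCCAATTT) also matches the top strand directly, at positions 57–78 — its reverse complement AAATTGGGCAACGCCTGTATTA is not present.
Both primers anneal to the bottom strand with 3' ends pointing the same way, so neither can prime synthesis back toward the other.

No product — both primers anneal to the same strand and extend in the same direction.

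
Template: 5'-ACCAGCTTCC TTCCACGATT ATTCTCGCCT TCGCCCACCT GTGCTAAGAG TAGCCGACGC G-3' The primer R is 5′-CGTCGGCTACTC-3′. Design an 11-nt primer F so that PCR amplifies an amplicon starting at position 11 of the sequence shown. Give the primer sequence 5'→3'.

The reverse primer's reverse complement GAGTAGCCGACG matches the template at positions 48–59; the product starts at position 11.
The forward primer is identical to the top strand over positions 11–21: TTCCACGATTA.

5'-TTCCACGATTA-3'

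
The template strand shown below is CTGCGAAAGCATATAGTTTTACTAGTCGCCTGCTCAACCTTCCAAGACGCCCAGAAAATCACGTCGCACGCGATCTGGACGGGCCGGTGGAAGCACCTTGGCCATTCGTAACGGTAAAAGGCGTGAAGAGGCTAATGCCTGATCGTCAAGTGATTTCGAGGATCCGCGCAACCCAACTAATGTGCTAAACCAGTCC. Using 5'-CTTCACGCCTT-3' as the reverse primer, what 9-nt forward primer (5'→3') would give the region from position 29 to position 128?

5'-CCTGCTCAA-3'

The reverse primer's reverse complement AAGGCGTGAAG matches the template at positions 118–128; the product starts at position 29.
The forward primer is identical to the top strand over positions 29–37: CCTGCTCAA.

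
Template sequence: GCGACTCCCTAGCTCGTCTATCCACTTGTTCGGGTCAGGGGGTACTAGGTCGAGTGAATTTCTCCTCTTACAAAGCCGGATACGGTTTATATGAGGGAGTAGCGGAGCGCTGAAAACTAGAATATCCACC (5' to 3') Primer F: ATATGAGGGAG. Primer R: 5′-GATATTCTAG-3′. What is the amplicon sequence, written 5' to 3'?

The forward primer matches the template at positions 89–99.
Taking the reverse complement of GATATTCTAG gives CTAGAATATC, found at positions 117–126 on the template; the primer anneals here to the top strand with its 3' end pointing upstream.
The product is the template from position 89 through 126 (38 bp).

5'-ATATGAGGGAGTAGCGGAGCGCTGAAAACTAGAATATC-3'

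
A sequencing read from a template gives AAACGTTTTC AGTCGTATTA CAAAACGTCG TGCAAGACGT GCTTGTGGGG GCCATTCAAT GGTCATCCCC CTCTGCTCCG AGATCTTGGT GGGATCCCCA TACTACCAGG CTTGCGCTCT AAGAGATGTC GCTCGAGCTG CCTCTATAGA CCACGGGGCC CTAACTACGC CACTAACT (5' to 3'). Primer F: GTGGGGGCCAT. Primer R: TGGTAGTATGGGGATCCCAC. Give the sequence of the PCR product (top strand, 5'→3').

5'-GTGGGGGCCATTCAATGGTCATCCCCCTCTGCTCCGAGATCTTGGTGGGATCCCCATACTACCA-3'

Scanning the template, GTGGGGGCCAT occurs at positions 45–55; this primer anneals to the bottom strand there with its 3' end pointing downstream.
Reverse complement of the reverse primer: GTGGGATCCCCATACTACCA. This occurs on the top strand at positions 89–108.
The product is the template from position 45 through 108 (64 bp).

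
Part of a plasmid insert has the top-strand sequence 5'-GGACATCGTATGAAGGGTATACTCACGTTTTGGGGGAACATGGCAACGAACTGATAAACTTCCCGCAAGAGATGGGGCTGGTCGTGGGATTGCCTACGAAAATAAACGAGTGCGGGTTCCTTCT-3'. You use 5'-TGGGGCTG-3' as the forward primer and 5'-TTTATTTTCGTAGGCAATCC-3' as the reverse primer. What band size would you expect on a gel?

Forward primer TGGGGCTG is found on the top strand at positions 73–80.
Reverse complement of the reverse primer: GGATTGCCTACGAAAATAAA. This occurs on the top strand at positions 87–106.
The product runs from position 73 to position 106, so its length is 106 − 73 + 1 = 34 bp.

34 bp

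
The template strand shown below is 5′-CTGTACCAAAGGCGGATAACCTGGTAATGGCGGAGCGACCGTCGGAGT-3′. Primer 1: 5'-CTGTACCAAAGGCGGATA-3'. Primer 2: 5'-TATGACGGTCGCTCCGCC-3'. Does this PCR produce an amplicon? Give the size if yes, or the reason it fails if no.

No product — primer 2 has no binding site in the template.

Primer 2 (TATGACGGTCGCTCCGCC) does not match the top strand, and its reverse complement GGCGGAGCGACCGTCATA does not match either.
With no annealing site for primer 2, no amplification occurs.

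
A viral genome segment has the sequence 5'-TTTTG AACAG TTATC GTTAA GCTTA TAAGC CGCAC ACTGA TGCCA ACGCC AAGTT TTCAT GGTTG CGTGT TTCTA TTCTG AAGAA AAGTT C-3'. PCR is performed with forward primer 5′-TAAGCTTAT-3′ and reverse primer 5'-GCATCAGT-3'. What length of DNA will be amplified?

Forward primer TAAGCTTAT is found on the top strand at positions 18–26.
The reverse primer's reverse complement is ACTGATGC, which matches the template at positions 36–43.
Amplicon spans positions 18–43: 26 bp.

26 bp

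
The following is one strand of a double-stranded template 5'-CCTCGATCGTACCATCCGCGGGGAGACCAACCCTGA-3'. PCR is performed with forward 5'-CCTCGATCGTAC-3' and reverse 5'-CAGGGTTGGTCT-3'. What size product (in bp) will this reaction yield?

35 bp

Scanning the template, CCTCGATCGTAC occurs at positions 1–12; this primer anneals to the bottom strand there with its 3' end pointing downstream.
The reverse primer's reverse complement is AGACCAACCCTG, which matches the template at positions 24–35.
Amplicon spans positions 1–35: 35 bp.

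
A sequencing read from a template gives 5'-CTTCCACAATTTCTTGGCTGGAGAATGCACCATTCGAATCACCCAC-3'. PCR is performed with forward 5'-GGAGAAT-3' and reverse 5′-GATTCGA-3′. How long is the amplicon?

21 bp

Scanning the template, GGAGAAT occurs at positions 20–26; this primer anneals to the bottom strand there with its 3' end pointing downstream.
Taking the reverse complement of GATTCGA gives TCGAATC, found at positions 34–40 on the template; the primer anneals here to the top strand with its 3' end pointing upstream.
Amplicon spans positions 20–40: 21 bp.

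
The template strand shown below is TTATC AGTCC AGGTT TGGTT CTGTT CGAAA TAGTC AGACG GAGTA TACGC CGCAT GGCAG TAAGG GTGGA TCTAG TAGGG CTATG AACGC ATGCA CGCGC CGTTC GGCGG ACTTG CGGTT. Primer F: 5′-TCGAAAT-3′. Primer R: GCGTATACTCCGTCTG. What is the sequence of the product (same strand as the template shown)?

Scanning the template, TCGAAAT occurs at positions 25–31; this primer anneals to the bottom strand there with its 3' end pointing downstream.
Reverse complement of the reverse primer: CAGACGGAGTATACGC. This occurs on the top strand at positions 35–50.
The product is the template from position 25 through 50 (26 bp).

5'-TCGAAATAGTCAGACGGAGTATACGC-3'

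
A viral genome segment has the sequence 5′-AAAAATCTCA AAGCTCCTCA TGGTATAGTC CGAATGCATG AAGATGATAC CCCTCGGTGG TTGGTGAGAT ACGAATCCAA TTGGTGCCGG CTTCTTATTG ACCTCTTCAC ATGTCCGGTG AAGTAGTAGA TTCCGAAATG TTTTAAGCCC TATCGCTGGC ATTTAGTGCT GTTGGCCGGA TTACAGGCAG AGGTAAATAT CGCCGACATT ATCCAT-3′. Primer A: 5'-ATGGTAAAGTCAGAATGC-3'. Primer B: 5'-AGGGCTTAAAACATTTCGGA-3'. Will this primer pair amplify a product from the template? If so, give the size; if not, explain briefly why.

Primer A (ATGGTAAAGTCAGAATGC) does not match the top strand, and its reverse complement GCATTCTGACTTTACCAT does not match either.
With no annealing site for primer A, no amplification occurs.

No product — primer A has no binding site in the template.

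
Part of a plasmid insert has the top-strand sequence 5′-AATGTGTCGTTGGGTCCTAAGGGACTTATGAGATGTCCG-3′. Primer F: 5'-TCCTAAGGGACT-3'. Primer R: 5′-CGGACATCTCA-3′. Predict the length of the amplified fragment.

25 bp

Scanning the template, TCCTAAGGGACT occurs at positions 15–26; this primer anneals to the bottom strand there with its 3' end pointing downstream.
Reverse complement of the reverse primer: TGAGATGTCCG. This occurs on the top strand at positions 29–39.
The product runs from position 15 to position 39, so its length is 39 − 15 + 1 = 25 bp.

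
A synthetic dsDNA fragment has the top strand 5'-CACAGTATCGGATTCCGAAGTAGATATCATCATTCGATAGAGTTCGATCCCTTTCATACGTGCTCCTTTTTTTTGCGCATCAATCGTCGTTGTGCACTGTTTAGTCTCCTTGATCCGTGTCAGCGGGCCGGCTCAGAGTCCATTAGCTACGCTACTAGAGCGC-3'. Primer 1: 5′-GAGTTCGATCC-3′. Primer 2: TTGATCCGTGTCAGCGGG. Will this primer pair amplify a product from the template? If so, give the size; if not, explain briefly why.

No product — both primers anneal to the same strand and extend in the same direction.

Primer 1 (GAGTTCGATCC) matches the top strand at positions 40–50 (3' end points downstream).
Primer 2 (TTGATCCGTGTCAGCGGG) also matches the top strand directly, at positions 110–127 — its reverse complement CCCGCTGACACGGATCAA is not present.
Both primers anneal to the bottom strand with 3' ends pointing the same way, so neither can prime synthesis back toward the other.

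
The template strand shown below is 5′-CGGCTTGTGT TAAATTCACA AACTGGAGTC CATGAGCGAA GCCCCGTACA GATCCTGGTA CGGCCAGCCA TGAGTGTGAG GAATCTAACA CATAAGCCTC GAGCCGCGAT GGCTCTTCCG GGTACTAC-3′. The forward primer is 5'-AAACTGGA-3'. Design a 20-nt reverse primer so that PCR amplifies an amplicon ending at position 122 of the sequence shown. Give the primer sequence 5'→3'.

5'-CCCGGAAGAGCCATCGCGGC-3'

The forward primer binds at positions 20–27; the product's 3' end on the top strand is position 122.
The reverse primer anneals to the top strand over positions 103–122, i.e. to GCCGCGATGGCTCTTCCGGG.
Its sequence written 5'→3' is the reverse complement: CCCGGAAGAGCCATCGCGGC.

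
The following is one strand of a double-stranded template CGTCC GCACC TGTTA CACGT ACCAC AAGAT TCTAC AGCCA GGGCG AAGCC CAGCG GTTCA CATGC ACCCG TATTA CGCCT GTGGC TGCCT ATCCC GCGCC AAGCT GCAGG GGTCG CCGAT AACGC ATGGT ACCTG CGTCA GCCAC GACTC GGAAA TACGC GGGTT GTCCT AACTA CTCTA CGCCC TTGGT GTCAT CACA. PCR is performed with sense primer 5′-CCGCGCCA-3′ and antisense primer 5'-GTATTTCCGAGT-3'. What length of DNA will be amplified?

Scanning the template, CCGCGCCA occurs at positions 94–101; this primer anneals to the bottom strand there with its 3' end pointing downstream.
The reverse primer's reverse complement is ACTCGGAAATAC, which matches the template at positions 147–158.
The product runs from position 94 to position 158, so its length is 158 − 94 + 1 = 65 bp.

65 bp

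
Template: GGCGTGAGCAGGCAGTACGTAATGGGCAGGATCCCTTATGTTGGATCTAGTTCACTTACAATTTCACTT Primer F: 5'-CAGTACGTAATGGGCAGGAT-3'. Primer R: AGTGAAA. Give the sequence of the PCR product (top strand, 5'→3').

5'-CAGTACGTAATGGGCAGGATCCCTTATGTTGGATCTAGTTCACTTACAATTTCACT-3'

The forward primer matches the template at positions 13–32.
Reverse complement of the reverse primer: TTTCACT. This occurs on the top strand at positions 62–68.
The product is the template from position 13 through 68 (56 bp).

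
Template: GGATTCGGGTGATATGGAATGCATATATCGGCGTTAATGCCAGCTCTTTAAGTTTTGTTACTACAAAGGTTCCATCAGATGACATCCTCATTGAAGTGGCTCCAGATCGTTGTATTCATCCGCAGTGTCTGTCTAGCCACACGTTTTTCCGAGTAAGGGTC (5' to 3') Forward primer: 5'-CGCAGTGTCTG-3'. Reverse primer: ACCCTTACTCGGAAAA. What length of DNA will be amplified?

40 bp

Scanning the template, CGCAGTGTCTG occurs at positions 121–131; this primer anneals to the bottom strand there with its 3' end pointing downstream.
The reverse primer's reverse complement is TTTTCCGAGTAAGGGT, which matches the template at positions 145–160.
The product runs from position 121 to position 160, so its length is 160 − 121 + 1 = 40 bp.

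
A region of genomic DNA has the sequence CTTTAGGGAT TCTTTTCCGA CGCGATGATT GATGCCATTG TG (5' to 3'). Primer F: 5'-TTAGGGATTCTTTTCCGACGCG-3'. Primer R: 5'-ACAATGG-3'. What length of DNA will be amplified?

39 bp

Scanning the template, TTAGGGATTCTTTTCCGACGCG occurs at positions 3–24; this primer anneals to the bottom strand there with its 3' end pointing downstream.
Taking the reverse complement of ACAATGG gives CCATTGT, found at positions 35–41 on the template; the primer anneals here to the top strand with its 3' end pointing upstream.
Amplicon spans positions 3–41: 39 bp.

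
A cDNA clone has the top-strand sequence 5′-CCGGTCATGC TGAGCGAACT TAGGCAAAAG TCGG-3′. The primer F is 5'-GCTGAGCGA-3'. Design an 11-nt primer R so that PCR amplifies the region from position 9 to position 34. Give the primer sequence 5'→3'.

The product's 3' end on the top strand is position 34.
The reverse primer anneals to the top strand over positions 24–34, i.e. to GCAAAAGTCGG.
Its sequence written 5'→3' is the reverse complement: CCGACTTTTGC.

5'-CCGACTTTTGC-3'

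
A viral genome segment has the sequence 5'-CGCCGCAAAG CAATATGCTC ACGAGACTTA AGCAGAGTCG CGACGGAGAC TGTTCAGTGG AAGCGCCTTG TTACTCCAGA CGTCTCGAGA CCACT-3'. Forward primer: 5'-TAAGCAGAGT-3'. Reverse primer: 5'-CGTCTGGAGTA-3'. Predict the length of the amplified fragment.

54 bp

Scanning the template, TAAGCAGAGT occurs at positions 29–38; this primer anneals to the bottom strand there with its 3' end pointing downstream.
Taking the reverse complement of CGTCTGGAGTA gives TACTCCAGACG, found at positions 72–82 on the template; the primer anneals here to the top strand with its 3' end pointing upstream.
Product length = (reverse-primer end) − (forward-primer start) + 1 = 82 − 29 + 1 = 54 bp.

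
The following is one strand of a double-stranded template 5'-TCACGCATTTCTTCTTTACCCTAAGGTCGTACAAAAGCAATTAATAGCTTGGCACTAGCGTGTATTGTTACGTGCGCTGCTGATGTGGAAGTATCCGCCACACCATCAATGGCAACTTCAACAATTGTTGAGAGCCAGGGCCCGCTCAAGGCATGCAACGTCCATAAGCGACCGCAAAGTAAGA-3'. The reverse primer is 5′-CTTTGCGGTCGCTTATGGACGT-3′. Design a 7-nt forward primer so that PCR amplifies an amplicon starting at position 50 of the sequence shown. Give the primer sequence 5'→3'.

5'-TGGCACT-3'

The reverse primer's reverse complement ACGTCCATAAGCGACCGCAAAG matches the template at positions 158–179; the product starts at position 50.
The forward primer is identical to the top strand over positions 50–56: TGGCACT.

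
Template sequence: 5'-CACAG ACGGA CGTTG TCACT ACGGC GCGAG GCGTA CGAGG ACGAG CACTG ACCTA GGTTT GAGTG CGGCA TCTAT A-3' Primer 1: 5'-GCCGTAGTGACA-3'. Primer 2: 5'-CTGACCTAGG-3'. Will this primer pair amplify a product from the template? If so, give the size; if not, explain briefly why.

Primer 1 (GCCGTAGTGACA) has reverse complement TGTCACTACGGC, which matches the top strand at positions 14–25; primer 1 anneals to the top strand there with its 3' end pointing upstream toward position 14.
Primer 2 (CTGACCTAGG) matches the top strand directly at positions 48–57; it anneals to the bottom strand with its 3' end pointing downstream toward position 57.
The 3' ends diverge (primer 1 extends toward position 1, primer 2 toward position 76), so the primers never converge on a shared product.

No product — the primers' 3' ends point away from each other.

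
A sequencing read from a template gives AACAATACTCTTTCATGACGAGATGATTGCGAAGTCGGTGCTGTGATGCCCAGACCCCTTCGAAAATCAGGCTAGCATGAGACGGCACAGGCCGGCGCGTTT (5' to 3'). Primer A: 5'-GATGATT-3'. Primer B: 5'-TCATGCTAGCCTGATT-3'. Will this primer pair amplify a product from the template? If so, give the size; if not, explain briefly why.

Yes — a 59 bp product.

Primer A (GATGATT) matches the top strand at positions 22–28; it acts as a forward primer.
Primer B's reverse complement is AATCAGGCTAGCATGA, matching the top strand at positions 65–80; it acts as a reverse primer.
The 3' ends face each other across positions 22–80, giving a 59 bp product.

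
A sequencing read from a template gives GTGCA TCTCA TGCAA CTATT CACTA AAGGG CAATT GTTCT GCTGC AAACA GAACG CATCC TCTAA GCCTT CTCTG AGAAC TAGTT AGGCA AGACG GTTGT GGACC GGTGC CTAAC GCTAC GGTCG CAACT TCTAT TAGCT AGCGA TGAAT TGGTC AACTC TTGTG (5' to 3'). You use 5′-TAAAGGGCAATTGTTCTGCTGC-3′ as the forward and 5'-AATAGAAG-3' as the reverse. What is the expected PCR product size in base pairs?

The forward primer matches the template at positions 24–45.
Taking the reverse complement of AATAGAAG gives CTTCTATT, found at positions 129–136 on the template; the primer anneals here to the top strand with its 3' end pointing upstream.
Product length = (reverse-primer end) − (forward-primer start) + 1 = 136 − 24 + 1 = 113 bp.

113 bp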